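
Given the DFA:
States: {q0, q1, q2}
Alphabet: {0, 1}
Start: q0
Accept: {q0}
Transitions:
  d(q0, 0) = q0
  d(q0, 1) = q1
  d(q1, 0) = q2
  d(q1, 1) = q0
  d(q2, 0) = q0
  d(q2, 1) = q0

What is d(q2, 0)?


Looking up transition d(q2, 0)

q0


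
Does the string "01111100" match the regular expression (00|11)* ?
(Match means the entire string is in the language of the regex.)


|string| = 8; first = '0'; last = '0'

No, "01111100" does not match (00|11)*


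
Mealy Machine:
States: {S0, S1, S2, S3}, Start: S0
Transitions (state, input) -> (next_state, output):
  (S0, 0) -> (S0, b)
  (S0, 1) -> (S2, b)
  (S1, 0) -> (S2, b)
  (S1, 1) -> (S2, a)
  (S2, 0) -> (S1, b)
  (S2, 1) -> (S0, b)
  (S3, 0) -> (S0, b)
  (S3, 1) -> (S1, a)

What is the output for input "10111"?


Step-by-step:
  (S0, 1) -> (S2, b)
  (S2, 0) -> (S1, b)
  (S1, 1) -> (S2, a)
  (S2, 1) -> (S0, b)
  (S0, 1) -> (S2, b)

"bbabb"


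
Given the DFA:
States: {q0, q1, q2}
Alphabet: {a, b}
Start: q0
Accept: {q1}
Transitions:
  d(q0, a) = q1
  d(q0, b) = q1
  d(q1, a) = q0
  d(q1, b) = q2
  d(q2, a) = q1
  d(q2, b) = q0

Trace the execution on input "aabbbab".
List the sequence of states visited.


Input: aabbbab
d(q0, a) = q1
d(q1, a) = q0
d(q0, b) = q1
d(q1, b) = q2
d(q2, b) = q0
d(q0, a) = q1
d(q1, b) = q2


q0 -> q1 -> q0 -> q1 -> q2 -> q0 -> q1 -> q2


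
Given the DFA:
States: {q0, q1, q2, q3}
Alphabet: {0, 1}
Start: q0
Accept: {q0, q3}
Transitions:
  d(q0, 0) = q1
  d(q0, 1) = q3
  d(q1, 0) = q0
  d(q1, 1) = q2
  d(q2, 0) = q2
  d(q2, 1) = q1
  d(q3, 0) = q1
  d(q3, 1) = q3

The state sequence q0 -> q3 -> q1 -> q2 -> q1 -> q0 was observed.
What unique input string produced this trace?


Trace back each transition to find the symbol:
  q0 --[1]--> q3
  q3 --[0]--> q1
  q1 --[1]--> q2
  q2 --[1]--> q1
  q1 --[0]--> q0

"10110"


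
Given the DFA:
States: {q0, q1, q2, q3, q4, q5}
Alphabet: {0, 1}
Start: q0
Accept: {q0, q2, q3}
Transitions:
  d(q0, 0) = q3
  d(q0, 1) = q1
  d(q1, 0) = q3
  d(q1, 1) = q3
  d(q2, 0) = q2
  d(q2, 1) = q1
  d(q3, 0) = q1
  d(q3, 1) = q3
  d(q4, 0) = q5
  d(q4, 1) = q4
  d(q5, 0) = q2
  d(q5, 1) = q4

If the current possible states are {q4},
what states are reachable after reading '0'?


Apply transition on '0' from each current state:
  d(q4, 0) = q5

{q5}


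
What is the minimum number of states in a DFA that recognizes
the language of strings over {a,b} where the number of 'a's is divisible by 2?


States track (count of 'a') mod 2.
Need 2 states: one per remainder 0..1; accept = remainder 0.

2


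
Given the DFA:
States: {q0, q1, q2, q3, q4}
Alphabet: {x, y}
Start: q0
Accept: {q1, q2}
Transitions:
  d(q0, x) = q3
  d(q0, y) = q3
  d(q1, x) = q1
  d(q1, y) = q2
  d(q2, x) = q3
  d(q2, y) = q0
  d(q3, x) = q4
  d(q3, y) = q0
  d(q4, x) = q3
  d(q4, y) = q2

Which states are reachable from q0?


BFS from q0:
  layer 0: {q0}
  layer 1: {q3}
  layer 2: {q4}
  layer 3: {q2}

{q0, q2, q3, q4}


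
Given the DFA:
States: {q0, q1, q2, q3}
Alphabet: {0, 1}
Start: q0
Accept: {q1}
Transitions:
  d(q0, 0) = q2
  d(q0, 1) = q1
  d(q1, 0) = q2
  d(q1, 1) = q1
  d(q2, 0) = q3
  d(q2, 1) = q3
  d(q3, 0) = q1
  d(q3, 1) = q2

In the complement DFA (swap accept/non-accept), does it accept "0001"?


Trace: q0 -> q2 -> q3 -> q1 -> q1
Final: q1
Original accept: {q1}
Complement: q1 is in original accept

No, complement rejects (original accepts)


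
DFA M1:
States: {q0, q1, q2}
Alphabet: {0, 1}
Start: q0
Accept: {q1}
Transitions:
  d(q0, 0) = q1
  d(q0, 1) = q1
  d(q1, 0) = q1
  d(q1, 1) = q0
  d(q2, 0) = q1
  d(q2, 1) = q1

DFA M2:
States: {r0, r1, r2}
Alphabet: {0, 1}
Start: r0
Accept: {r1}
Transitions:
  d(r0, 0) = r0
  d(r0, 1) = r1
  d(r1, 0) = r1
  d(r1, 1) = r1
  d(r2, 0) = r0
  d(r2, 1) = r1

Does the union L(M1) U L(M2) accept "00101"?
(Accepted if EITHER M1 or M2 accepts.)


M1: final=q0 accepted=False
M2: final=r1 accepted=True

Yes, union accepts


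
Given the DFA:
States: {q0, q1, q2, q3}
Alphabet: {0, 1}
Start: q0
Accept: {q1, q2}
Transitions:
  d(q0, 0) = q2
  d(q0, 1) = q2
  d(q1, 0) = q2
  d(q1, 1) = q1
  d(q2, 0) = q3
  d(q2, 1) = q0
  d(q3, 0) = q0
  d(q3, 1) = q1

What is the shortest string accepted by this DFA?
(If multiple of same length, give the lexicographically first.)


BFS by string length (lex-first path to each state shown):
  len 0: q0<-""
  len 1: q2<-"0"
Found accept state at length 1.

"0"


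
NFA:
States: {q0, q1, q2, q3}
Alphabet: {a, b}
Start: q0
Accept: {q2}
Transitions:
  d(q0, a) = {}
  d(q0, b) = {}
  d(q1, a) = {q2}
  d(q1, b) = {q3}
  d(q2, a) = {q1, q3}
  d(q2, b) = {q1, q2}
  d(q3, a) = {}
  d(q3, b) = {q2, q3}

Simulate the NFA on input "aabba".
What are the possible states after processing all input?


Start: {q0}
  --a--> {}
  --a--> {}
  --b--> {}
  --b--> {}
  --a--> {}

{} (empty set, no valid transitions)


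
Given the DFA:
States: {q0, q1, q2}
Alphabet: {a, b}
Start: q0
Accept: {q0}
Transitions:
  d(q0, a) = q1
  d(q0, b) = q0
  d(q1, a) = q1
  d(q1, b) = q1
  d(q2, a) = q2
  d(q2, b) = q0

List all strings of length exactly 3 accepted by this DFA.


All strings of length 3: 8 total
Accepted: 1

"bbb"


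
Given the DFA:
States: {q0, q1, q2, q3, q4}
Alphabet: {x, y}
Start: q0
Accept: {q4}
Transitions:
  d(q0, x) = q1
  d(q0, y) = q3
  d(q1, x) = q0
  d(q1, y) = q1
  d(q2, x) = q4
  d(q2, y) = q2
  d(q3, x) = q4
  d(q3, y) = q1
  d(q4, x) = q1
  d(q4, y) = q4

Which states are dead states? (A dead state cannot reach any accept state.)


Forward reachability from each state:
  q0 -> reaches accept state q4 (live)
  q1 -> reaches accept state q4 (live)
  q2 -> reaches accept state q4 (live)
  q3 -> reaches accept state q4 (live)
  q4 -> reaches accept state q4 (live)

None (all states can reach an accept state)


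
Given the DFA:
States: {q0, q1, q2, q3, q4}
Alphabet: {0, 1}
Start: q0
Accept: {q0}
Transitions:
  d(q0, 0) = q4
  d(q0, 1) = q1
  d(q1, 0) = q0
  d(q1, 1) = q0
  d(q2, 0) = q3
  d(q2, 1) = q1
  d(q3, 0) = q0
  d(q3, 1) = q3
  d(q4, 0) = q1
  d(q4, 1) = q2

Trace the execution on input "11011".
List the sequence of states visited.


Input: 11011
d(q0, 1) = q1
d(q1, 1) = q0
d(q0, 0) = q4
d(q4, 1) = q2
d(q2, 1) = q1


q0 -> q1 -> q0 -> q4 -> q2 -> q1


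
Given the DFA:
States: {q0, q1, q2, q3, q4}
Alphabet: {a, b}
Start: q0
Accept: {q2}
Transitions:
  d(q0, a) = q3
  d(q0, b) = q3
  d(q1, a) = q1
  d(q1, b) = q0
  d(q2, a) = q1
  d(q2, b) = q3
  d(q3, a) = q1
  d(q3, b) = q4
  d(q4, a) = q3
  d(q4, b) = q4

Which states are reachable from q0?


BFS from q0:
  layer 0: {q0}
  layer 1: {q3}
  layer 2: {q1, q4}

{q0, q1, q3, q4}


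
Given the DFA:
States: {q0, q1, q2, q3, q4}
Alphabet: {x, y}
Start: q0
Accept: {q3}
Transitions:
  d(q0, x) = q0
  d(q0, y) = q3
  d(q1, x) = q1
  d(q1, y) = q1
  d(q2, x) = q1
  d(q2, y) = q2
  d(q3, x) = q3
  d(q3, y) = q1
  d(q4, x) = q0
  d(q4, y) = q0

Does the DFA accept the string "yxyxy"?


Trace: q0 -> q3 -> q3 -> q1 -> q1 -> q1
Final state: q1
Accept states: {q3}

No, rejected (final state q1 is not an accept state)


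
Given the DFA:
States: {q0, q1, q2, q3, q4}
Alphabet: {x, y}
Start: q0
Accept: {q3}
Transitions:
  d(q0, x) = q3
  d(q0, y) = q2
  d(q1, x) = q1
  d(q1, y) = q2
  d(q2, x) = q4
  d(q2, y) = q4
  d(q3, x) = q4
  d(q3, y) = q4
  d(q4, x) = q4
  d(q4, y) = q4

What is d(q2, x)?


Looking up transition d(q2, x)

q4


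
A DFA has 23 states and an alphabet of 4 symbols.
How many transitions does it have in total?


Each state has exactly one transition per symbol.
23 * 4 = 92

92


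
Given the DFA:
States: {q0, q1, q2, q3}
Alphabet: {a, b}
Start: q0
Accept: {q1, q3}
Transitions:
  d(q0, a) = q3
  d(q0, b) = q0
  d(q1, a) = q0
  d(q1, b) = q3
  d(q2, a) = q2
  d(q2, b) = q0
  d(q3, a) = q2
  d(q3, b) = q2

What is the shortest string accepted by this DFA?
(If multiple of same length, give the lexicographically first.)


BFS by string length (lex-first path to each state shown):
  len 0: q0<-""
  len 1: q0<-"b", q3<-"a"
Found accept state at length 1.

"a"


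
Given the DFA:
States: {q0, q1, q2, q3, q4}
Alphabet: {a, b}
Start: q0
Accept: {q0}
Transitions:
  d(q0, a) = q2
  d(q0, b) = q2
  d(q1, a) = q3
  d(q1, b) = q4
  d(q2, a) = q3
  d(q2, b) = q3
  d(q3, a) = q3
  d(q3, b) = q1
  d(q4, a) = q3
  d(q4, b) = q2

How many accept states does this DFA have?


Accept states listed: {q0}
Counting: q0(1)

1


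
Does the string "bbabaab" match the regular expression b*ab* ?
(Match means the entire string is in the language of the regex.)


|string| = 7; first = 'b'; last = 'b'

No, "bbabaab" does not match b*ab*


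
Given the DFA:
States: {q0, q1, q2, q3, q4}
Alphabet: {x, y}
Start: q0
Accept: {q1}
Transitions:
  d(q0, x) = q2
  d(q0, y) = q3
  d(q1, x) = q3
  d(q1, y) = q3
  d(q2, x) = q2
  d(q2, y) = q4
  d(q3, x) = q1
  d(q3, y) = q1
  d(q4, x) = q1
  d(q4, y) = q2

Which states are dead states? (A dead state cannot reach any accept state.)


Forward reachability from each state:
  q0 -> reaches accept state q1 (live)
  q1 -> reaches accept state q1 (live)
  q2 -> reaches accept state q1 (live)
  q3 -> reaches accept state q1 (live)
  q4 -> reaches accept state q1 (live)

None (all states can reach an accept state)


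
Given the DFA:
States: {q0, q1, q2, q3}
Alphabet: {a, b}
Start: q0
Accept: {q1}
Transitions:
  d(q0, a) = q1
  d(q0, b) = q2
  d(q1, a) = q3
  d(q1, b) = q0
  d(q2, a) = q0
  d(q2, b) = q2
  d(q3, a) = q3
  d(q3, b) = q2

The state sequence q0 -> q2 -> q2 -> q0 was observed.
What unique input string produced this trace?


Trace back each transition to find the symbol:
  q0 --[b]--> q2
  q2 --[b]--> q2
  q2 --[a]--> q0

"bba"


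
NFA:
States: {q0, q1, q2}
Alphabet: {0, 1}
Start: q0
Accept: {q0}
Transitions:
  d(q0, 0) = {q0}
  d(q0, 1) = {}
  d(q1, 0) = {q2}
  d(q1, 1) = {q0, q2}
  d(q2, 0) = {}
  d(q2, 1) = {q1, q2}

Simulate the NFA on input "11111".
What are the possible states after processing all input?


Start: {q0}
  --1--> {}
  --1--> {}
  --1--> {}
  --1--> {}
  --1--> {}

{} (empty set, no valid transitions)


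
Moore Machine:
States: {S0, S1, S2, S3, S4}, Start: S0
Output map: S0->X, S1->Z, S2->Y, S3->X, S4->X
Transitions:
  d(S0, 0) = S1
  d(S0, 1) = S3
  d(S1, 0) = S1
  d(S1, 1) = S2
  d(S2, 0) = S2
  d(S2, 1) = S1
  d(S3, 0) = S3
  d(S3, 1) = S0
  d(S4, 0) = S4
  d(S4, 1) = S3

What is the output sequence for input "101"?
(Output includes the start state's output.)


Start: S0 (output X)
  --1--> S3 (output X)
  --0--> S3 (output X)
  --1--> S0 (output X)

"XXXX"


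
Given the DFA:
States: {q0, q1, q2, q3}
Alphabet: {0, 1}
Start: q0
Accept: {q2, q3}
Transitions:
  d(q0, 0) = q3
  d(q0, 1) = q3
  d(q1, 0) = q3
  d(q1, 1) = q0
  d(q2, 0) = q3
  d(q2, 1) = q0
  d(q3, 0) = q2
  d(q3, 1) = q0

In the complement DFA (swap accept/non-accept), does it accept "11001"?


Trace: q0 -> q3 -> q0 -> q3 -> q2 -> q0
Final: q0
Original accept: {q2, q3}
Complement: q0 is not in original accept

Yes, complement accepts (original rejects)


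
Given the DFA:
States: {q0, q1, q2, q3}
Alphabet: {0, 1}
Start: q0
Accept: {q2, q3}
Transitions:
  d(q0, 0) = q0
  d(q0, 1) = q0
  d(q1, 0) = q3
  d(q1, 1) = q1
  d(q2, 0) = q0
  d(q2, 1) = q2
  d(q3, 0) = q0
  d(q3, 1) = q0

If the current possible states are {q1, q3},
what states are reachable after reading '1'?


Apply transition on '1' from each current state:
  d(q1, 1) = q1
  d(q3, 1) = q0

{q0, q1}


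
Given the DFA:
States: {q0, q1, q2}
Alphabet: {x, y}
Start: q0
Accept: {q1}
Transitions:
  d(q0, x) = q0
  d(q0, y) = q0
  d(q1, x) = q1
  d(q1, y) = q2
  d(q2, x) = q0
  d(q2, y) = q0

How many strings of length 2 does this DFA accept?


Enumerating all length-2 strings:
  "xx" -> q0 [reject]
  "xy" -> q0 [reject]
  "yx" -> q0 [reject]
  "yy" -> q0 [reject]

0 out of 4


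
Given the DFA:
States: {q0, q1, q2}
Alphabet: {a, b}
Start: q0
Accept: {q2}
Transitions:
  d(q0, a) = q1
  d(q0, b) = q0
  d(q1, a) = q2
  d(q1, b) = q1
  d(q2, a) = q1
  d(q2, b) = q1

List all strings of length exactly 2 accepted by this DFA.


All strings of length 2: 4 total
Accepted: 1

"aa"


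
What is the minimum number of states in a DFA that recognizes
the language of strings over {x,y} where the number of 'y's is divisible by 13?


States track (count of 'y') mod 13.
Need 13 states: one per remainder 0..12; accept = remainder 0.

13


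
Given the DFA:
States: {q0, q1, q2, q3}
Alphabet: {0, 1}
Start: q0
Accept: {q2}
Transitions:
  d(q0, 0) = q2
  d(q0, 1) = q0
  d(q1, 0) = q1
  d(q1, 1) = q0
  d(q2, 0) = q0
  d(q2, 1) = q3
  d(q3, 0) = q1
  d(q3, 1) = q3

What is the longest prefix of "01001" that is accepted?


Run the DFA, marking each prefix where the state is accepting:
  "" -> q0 [reject]
  "0" -> q2 [accept]
  "01" -> q3 [reject]
  "010" -> q1 [reject]
  "0100" -> q1 [reject]
  "01001" -> q0 [reject]

"0"


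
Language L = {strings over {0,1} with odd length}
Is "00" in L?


length = 2; 2 mod 2 = 0

No, "00" is not in L


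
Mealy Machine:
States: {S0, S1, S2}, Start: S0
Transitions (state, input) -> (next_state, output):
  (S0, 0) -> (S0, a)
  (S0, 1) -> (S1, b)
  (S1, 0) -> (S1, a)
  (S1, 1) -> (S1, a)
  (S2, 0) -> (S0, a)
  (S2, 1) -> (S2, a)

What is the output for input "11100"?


Step-by-step:
  (S0, 1) -> (S1, b)
  (S1, 1) -> (S1, a)
  (S1, 1) -> (S1, a)
  (S1, 0) -> (S1, a)
  (S1, 0) -> (S1, a)

"baaaa"


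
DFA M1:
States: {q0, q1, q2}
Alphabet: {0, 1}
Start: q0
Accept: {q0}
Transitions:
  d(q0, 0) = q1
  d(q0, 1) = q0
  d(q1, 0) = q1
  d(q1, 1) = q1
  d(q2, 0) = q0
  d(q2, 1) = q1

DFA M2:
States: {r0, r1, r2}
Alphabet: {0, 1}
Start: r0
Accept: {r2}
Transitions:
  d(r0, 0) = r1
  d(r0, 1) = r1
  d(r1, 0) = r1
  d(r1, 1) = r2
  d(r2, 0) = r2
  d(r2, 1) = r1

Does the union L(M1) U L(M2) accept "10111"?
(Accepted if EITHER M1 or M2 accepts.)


M1: final=q1 accepted=False
M2: final=r2 accepted=True

Yes, union accepts


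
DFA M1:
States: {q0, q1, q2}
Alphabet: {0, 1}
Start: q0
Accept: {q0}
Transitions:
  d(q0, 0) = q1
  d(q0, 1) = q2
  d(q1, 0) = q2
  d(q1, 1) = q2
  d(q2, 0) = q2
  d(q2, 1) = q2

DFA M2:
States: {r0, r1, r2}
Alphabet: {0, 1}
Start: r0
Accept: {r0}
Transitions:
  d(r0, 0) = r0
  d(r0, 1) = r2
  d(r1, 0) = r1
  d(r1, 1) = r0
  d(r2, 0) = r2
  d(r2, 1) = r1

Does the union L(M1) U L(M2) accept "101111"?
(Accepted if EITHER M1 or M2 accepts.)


M1: final=q2 accepted=False
M2: final=r1 accepted=False

No, union rejects (neither accepts)


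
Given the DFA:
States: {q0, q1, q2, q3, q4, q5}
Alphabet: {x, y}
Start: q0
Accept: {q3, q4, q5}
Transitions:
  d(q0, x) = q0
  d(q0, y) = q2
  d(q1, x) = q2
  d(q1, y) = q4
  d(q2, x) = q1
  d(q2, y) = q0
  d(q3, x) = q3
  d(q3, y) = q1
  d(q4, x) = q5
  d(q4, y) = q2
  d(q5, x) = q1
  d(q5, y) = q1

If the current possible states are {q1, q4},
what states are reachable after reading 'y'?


Apply transition on 'y' from each current state:
  d(q1, y) = q4
  d(q4, y) = q2

{q2, q4}


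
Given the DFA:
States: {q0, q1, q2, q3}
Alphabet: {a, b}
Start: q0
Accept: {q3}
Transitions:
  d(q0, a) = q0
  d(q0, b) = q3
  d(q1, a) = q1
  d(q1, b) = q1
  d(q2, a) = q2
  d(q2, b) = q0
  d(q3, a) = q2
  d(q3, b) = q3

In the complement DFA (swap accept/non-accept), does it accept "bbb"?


Trace: q0 -> q3 -> q3 -> q3
Final: q3
Original accept: {q3}
Complement: q3 is in original accept

No, complement rejects (original accepts)


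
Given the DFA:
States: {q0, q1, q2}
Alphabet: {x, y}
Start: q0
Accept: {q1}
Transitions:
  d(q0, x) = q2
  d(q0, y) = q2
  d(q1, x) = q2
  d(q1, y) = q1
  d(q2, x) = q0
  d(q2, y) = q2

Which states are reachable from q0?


BFS from q0:
  layer 0: {q0}
  layer 1: {q2}

{q0, q2}


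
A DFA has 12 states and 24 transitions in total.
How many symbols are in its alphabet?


Each state has exactly one transition per symbol.
|alphabet| = transitions / states = 24 / 12 = 2

2


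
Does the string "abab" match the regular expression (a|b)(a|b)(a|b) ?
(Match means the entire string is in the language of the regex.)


|string| = 4; first = 'a'; last = 'b'

No, "abab" does not match (a|b)(a|b)(a|b)


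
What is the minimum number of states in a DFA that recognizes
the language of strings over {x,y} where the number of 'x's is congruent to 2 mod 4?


States track (count of 'x') mod 4.
Need 4 states: one per remainder 0..3; accept = remainder 2.

4


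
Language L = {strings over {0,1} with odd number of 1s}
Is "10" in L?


count('1') = 1; 1 mod 2 = 1

Yes, "10" is in L


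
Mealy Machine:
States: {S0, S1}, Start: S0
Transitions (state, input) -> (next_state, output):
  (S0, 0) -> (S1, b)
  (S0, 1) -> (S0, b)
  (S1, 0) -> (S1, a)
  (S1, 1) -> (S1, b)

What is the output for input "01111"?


Step-by-step:
  (S0, 0) -> (S1, b)
  (S1, 1) -> (S1, b)
  (S1, 1) -> (S1, b)
  (S1, 1) -> (S1, b)
  (S1, 1) -> (S1, b)

"bbbbb"


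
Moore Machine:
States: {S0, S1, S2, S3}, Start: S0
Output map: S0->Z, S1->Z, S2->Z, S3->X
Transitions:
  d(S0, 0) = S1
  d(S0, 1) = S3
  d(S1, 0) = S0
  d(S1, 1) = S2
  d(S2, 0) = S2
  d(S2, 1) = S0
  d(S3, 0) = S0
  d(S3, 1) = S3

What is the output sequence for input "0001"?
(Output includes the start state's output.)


Start: S0 (output Z)
  --0--> S1 (output Z)
  --0--> S0 (output Z)
  --0--> S1 (output Z)
  --1--> S2 (output Z)

"ZZZZZ"


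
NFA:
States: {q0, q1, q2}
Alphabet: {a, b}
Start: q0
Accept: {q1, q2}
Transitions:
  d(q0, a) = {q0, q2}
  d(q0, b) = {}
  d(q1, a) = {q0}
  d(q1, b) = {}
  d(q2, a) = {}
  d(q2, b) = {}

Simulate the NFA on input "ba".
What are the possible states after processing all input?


Start: {q0}
  --b--> {}
  --a--> {}

{} (empty set, no valid transitions)


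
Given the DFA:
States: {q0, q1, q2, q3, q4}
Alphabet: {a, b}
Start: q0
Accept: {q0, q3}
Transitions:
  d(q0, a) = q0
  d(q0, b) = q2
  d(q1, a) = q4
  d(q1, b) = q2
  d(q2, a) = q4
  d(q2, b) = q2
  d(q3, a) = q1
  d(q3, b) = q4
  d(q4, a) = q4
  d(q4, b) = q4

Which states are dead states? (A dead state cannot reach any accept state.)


Forward reachability from each state:
  q0 -> reaches accept state q0 (live)
  q1 -> reaches {q1, q2, q4}, no accept state (dead)
  q2 -> reaches {q2, q4}, no accept state (dead)
  q3 -> reaches accept state q3 (live)
  q4 -> reaches {q4}, no accept state (dead)

{q1, q2, q4}


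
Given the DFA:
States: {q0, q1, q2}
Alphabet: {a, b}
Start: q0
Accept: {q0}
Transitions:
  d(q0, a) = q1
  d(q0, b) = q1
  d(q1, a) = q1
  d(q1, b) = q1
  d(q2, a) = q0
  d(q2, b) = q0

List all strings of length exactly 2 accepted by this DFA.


All strings of length 2: 4 total
Accepted: 0

None


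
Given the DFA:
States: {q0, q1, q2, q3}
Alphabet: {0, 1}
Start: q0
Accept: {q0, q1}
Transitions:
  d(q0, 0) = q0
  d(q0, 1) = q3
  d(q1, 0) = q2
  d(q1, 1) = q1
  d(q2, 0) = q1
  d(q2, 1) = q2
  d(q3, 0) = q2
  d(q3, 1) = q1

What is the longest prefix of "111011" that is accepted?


Run the DFA, marking each prefix where the state is accepting:
  "" -> q0 [accept]
  "1" -> q3 [reject]
  "11" -> q1 [accept]
  "111" -> q1 [accept]
  "1110" -> q2 [reject]
  "11101" -> q2 [reject]
  "111011" -> q2 [reject]

"111"


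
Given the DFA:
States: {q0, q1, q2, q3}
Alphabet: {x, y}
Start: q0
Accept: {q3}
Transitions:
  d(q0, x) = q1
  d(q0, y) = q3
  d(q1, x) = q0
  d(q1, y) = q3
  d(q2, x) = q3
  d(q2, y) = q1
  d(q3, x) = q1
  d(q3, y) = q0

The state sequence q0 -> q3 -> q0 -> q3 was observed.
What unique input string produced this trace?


Trace back each transition to find the symbol:
  q0 --[y]--> q3
  q3 --[y]--> q0
  q0 --[y]--> q3

"yyy"


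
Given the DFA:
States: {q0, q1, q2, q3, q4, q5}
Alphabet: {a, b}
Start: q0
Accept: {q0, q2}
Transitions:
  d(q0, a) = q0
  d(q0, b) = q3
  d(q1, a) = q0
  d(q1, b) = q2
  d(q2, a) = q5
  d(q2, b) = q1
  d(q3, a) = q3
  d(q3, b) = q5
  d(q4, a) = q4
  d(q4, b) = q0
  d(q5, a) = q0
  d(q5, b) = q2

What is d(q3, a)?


Looking up transition d(q3, a)

q3


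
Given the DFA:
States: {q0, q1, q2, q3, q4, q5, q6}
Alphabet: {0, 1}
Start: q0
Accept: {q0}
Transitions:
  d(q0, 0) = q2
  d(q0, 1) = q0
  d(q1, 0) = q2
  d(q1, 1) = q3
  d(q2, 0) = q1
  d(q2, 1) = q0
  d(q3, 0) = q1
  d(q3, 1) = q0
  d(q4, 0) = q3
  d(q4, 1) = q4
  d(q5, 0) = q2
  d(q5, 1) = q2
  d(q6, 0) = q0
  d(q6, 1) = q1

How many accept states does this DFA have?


Accept states listed: {q0}
Counting: q0(1)

1


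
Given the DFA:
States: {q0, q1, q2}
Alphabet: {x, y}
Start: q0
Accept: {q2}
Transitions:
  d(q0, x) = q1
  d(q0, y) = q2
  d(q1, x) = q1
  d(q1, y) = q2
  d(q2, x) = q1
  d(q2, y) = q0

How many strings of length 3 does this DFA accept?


Enumerating all length-3 strings:
  "xxx" -> q1 [reject]
  "xxy" -> q2 [accept]
  "xyx" -> q1 [reject]
  "xyy" -> q0 [reject]
  "yxx" -> q1 [reject]
  "yxy" -> q2 [accept]
  "yyx" -> q1 [reject]
  "yyy" -> q2 [accept]

3 out of 8


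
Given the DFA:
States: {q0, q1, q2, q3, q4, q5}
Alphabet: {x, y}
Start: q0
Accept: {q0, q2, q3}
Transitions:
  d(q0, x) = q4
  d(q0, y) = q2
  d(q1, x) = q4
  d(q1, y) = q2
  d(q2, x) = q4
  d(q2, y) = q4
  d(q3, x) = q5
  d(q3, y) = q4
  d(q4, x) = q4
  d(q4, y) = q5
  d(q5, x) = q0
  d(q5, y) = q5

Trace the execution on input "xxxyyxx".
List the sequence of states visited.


Input: xxxyyxx
d(q0, x) = q4
d(q4, x) = q4
d(q4, x) = q4
d(q4, y) = q5
d(q5, y) = q5
d(q5, x) = q0
d(q0, x) = q4


q0 -> q4 -> q4 -> q4 -> q5 -> q5 -> q0 -> q4


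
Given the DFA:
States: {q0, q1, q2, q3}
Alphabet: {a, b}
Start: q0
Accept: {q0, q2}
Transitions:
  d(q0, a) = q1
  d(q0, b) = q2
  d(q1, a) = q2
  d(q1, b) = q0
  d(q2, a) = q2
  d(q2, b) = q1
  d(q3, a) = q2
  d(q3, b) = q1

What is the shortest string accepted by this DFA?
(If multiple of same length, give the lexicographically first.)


BFS by string length (lex-first path to each state shown):
  len 0: q0<-""
Found accept state at length 0.

"" (empty string)


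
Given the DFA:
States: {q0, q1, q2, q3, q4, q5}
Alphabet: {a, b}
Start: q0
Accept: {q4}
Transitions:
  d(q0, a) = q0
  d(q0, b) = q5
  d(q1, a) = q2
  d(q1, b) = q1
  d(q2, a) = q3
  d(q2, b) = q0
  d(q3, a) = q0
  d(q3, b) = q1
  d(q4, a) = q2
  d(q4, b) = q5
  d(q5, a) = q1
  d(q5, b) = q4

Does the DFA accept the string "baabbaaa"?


Trace: q0 -> q5 -> q1 -> q2 -> q0 -> q5 -> q1 -> q2 -> q3
Final state: q3
Accept states: {q4}

No, rejected (final state q3 is not an accept state)


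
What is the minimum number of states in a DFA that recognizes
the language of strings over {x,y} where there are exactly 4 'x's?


States: count = 0, 1, ..., 4 (that's 5 states), plus a dead state for count > 4.
Total: 5 + 1 = 6. Accept = count-4 state.

6


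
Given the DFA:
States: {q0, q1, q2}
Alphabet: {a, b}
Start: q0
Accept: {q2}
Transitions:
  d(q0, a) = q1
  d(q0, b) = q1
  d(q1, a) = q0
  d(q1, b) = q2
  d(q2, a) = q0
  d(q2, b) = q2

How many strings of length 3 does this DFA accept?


Enumerating all length-3 strings:
  "aaa" -> q1 [reject]
  "aab" -> q1 [reject]
  "aba" -> q0 [reject]
  "abb" -> q2 [accept]
  "baa" -> q1 [reject]
  "bab" -> q1 [reject]
  "bba" -> q0 [reject]
  "bbb" -> q2 [accept]

2 out of 8


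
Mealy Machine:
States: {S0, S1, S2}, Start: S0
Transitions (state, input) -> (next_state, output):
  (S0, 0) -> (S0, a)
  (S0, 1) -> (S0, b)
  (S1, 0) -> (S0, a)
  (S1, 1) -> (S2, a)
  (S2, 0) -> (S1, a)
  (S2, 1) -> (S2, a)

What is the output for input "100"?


Step-by-step:
  (S0, 1) -> (S0, b)
  (S0, 0) -> (S0, a)
  (S0, 0) -> (S0, a)

"baa"


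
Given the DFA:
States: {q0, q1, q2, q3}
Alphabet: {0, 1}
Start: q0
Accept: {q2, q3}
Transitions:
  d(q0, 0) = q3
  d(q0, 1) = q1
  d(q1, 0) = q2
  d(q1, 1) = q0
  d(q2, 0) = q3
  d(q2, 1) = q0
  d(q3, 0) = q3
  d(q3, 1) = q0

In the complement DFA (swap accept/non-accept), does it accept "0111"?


Trace: q0 -> q3 -> q0 -> q1 -> q0
Final: q0
Original accept: {q2, q3}
Complement: q0 is not in original accept

Yes, complement accepts (original rejects)


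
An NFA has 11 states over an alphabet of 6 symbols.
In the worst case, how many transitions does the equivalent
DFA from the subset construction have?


Subset construction: one DFA state per subset of NFA states = 2^11 = 2048 states.
Each DFA state has 6 outgoing transitions: 2048 * 6 = 12288

12288


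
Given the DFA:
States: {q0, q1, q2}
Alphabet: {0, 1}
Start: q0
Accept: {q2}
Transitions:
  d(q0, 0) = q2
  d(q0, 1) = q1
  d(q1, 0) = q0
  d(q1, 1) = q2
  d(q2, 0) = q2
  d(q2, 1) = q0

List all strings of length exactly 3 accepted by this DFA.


All strings of length 3: 8 total
Accepted: 4

"000", "010", "100", "110"


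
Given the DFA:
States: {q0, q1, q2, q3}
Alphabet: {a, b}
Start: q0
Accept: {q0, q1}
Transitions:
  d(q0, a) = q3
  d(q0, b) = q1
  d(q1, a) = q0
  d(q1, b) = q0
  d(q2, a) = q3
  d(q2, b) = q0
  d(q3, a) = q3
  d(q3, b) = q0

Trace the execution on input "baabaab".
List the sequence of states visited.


Input: baabaab
d(q0, b) = q1
d(q1, a) = q0
d(q0, a) = q3
d(q3, b) = q0
d(q0, a) = q3
d(q3, a) = q3
d(q3, b) = q0


q0 -> q1 -> q0 -> q3 -> q0 -> q3 -> q3 -> q0


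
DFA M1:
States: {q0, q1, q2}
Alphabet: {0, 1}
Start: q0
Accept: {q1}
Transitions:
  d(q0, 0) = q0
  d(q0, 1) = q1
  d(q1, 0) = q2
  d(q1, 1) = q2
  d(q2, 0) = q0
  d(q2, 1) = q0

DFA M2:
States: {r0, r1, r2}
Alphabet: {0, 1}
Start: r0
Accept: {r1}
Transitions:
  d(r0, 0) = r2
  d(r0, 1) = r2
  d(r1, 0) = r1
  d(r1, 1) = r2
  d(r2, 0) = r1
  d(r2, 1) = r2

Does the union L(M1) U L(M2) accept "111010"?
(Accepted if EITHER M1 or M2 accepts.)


M1: final=q2 accepted=False
M2: final=r1 accepted=True

Yes, union accepts


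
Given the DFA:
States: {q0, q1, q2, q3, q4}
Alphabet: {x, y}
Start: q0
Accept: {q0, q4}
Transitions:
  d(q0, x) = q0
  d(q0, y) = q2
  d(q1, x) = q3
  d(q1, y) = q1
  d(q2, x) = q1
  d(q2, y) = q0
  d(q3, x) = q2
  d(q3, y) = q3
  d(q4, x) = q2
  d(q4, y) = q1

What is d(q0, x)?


Looking up transition d(q0, x)

q0


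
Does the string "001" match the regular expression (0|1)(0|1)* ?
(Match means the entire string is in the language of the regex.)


|string| = 3; first = '0'; last = '1'

Yes, "001" matches (0|1)(0|1)*


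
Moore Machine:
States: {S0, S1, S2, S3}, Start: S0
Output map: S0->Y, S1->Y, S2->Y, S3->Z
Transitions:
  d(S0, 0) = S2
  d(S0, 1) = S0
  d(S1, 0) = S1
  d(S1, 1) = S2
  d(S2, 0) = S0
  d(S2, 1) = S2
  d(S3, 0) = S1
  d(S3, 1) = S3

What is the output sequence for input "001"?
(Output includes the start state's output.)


Start: S0 (output Y)
  --0--> S2 (output Y)
  --0--> S0 (output Y)
  --1--> S0 (output Y)

"YYYY"


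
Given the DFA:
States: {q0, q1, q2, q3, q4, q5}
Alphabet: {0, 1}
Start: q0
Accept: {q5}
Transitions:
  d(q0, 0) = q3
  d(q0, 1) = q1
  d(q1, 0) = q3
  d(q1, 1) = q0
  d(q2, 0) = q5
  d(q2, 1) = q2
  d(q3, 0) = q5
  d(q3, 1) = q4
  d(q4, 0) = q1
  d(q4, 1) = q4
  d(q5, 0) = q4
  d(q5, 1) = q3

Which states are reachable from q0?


BFS from q0:
  layer 0: {q0}
  layer 1: {q1, q3}
  layer 2: {q4, q5}

{q0, q1, q3, q4, q5}


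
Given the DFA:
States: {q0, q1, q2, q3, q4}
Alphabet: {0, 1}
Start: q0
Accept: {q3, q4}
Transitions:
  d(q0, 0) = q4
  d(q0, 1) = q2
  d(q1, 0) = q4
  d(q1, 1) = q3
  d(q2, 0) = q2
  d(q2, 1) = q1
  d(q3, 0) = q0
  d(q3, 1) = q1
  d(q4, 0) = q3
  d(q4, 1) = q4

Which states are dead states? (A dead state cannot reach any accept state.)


Forward reachability from each state:
  q0 -> reaches accept state q3 (live)
  q1 -> reaches accept state q3 (live)
  q2 -> reaches accept state q3 (live)
  q3 -> reaches accept state q3 (live)
  q4 -> reaches accept state q3 (live)

None (all states can reach an accept state)


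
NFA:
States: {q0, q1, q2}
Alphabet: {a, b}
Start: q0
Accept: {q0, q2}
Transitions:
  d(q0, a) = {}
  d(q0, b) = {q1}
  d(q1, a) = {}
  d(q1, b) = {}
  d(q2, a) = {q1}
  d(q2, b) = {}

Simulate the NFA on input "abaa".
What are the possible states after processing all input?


Start: {q0}
  --a--> {}
  --b--> {}
  --a--> {}
  --a--> {}

{} (empty set, no valid transitions)


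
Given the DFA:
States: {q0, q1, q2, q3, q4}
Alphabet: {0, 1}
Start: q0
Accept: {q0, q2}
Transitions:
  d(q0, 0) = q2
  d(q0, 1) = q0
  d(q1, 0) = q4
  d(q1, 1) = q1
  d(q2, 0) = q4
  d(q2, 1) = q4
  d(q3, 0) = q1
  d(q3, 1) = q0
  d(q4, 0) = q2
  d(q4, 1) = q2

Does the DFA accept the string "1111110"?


Trace: q0 -> q0 -> q0 -> q0 -> q0 -> q0 -> q0 -> q2
Final state: q2
Accept states: {q0, q2}

Yes, accepted (final state q2 is an accept state)


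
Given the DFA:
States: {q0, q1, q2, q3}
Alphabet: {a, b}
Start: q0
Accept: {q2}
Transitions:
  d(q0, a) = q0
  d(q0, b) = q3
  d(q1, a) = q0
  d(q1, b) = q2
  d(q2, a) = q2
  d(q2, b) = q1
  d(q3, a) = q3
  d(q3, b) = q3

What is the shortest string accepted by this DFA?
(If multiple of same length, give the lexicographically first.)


BFS by string length (lex-first path to each state shown):
  len 0: q0<-""
  len 1: q0<-"a", q3<-"b"
  len 2: q0<-"aa", q3<-"ab"
  len 3: q0<-"aaa", q3<-"aab"
  len 4: q0<-"aaaa", q3<-"aaab"
  len 5: q0<-"aaaaa", q3<-"aaaab"
  len 6: q0<-"aaaaaa", q3<-"aaaaab"
  len 7: q0<-"aaaaaaa", q3<-"aaaaaab"
  len 8: q0<-"aaaaaaaa", q3<-"aaaaaaab"

No string accepted (empty language)


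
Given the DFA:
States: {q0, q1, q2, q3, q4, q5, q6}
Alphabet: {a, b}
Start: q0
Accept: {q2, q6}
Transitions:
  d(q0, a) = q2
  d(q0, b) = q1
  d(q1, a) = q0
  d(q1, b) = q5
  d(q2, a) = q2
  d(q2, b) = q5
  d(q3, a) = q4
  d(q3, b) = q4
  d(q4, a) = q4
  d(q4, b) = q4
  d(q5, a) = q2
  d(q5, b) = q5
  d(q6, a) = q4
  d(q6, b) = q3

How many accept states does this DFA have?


Accept states listed: {q2, q6}
Counting: q2(1) q6(2)

2


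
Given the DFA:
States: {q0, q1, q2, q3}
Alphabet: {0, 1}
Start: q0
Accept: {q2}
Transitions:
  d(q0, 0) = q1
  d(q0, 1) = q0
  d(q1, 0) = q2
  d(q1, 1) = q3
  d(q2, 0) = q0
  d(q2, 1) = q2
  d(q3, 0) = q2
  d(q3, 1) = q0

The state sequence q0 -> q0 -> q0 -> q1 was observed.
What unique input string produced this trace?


Trace back each transition to find the symbol:
  q0 --[1]--> q0
  q0 --[1]--> q0
  q0 --[0]--> q1

"110"


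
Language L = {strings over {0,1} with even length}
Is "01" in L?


length = 2; 2 mod 2 = 0

Yes, "01" is in L


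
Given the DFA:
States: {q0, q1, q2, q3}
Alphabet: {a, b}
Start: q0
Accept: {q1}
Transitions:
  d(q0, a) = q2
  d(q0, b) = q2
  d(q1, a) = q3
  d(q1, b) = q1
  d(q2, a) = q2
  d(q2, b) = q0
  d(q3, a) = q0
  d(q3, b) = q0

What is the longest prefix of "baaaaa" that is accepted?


Run the DFA, marking each prefix where the state is accepting:
  "" -> q0 [reject]
  "b" -> q2 [reject]
  "ba" -> q2 [reject]
  "baa" -> q2 [reject]
  "baaa" -> q2 [reject]
  "baaaa" -> q2 [reject]
  "baaaaa" -> q2 [reject]

No prefix is accepted


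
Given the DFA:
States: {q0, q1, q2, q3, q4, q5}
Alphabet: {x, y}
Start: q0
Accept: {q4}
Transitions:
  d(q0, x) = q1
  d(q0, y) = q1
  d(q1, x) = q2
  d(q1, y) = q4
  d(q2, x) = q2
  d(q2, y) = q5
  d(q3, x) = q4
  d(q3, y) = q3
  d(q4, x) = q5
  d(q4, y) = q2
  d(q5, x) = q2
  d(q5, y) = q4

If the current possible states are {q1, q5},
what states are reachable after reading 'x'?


Apply transition on 'x' from each current state:
  d(q1, x) = q2
  d(q5, x) = q2

{q2}


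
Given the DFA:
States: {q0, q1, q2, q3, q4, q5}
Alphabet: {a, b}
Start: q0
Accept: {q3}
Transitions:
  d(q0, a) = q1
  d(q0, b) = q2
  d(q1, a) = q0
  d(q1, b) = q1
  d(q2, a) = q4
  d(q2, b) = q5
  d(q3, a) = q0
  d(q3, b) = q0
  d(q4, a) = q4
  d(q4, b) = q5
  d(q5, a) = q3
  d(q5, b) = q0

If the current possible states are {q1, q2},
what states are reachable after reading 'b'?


Apply transition on 'b' from each current state:
  d(q1, b) = q1
  d(q2, b) = q5

{q1, q5}


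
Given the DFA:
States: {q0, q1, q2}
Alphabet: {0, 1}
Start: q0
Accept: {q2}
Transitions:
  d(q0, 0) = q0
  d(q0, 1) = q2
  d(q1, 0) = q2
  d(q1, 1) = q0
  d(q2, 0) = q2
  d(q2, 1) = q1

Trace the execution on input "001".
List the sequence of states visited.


Input: 001
d(q0, 0) = q0
d(q0, 0) = q0
d(q0, 1) = q2


q0 -> q0 -> q0 -> q2


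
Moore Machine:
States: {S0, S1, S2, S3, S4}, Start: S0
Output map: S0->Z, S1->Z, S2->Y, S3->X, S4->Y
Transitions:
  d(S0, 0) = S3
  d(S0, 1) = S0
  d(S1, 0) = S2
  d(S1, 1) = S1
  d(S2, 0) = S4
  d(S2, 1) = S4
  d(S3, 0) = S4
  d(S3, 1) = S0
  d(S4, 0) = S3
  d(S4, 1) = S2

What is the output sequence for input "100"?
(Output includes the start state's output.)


Start: S0 (output Z)
  --1--> S0 (output Z)
  --0--> S3 (output X)
  --0--> S4 (output Y)

"ZZXY"


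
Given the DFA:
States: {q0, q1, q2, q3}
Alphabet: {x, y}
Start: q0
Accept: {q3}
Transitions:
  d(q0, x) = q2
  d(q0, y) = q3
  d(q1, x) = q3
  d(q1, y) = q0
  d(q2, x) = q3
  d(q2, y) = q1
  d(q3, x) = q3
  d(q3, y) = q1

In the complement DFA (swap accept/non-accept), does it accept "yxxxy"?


Trace: q0 -> q3 -> q3 -> q3 -> q3 -> q1
Final: q1
Original accept: {q3}
Complement: q1 is not in original accept

Yes, complement accepts (original rejects)


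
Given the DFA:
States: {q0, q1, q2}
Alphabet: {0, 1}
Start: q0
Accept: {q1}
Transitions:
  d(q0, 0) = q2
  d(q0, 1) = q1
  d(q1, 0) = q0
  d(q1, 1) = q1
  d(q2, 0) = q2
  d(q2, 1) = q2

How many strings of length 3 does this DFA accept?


Enumerating all length-3 strings:
  "000" -> q2 [reject]
  "001" -> q2 [reject]
  "010" -> q2 [reject]
  "011" -> q2 [reject]
  "100" -> q2 [reject]
  "101" -> q1 [accept]
  "110" -> q0 [reject]
  "111" -> q1 [accept]

2 out of 8


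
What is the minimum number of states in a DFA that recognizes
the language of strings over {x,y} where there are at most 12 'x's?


States: count = 0, 1, ..., 12 (all accepting; 13 states), plus a dead state for count > 12.
Total: 13 + 1 = 14.

14


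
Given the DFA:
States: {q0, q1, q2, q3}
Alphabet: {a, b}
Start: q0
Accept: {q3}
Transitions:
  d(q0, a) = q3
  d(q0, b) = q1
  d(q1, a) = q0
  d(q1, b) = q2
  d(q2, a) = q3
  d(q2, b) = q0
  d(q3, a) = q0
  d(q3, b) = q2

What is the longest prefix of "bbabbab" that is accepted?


Run the DFA, marking each prefix where the state is accepting:
  "" -> q0 [reject]
  "b" -> q1 [reject]
  "bb" -> q2 [reject]
  "bba" -> q3 [accept]
  "bbab" -> q2 [reject]
  "bbabb" -> q0 [reject]
  "bbabba" -> q3 [accept]
  "bbabbab" -> q2 [reject]

"bbabba"


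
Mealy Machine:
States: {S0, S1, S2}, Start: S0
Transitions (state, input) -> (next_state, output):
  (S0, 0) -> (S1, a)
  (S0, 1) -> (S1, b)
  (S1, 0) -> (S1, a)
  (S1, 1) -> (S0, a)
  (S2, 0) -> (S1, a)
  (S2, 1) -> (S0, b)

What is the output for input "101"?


Step-by-step:
  (S0, 1) -> (S1, b)
  (S1, 0) -> (S1, a)
  (S1, 1) -> (S0, a)

"baa"


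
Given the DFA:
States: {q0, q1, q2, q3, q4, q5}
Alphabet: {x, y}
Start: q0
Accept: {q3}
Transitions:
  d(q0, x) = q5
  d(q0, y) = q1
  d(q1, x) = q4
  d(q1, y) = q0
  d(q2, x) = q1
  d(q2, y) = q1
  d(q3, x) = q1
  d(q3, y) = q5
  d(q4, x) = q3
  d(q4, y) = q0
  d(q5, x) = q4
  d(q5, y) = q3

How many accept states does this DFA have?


Accept states listed: {q3}
Counting: q3(1)

1


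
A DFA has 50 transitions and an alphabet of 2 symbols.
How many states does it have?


Each state has exactly one transition per symbol.
states = transitions / |alphabet| = 50 / 2 = 25

25


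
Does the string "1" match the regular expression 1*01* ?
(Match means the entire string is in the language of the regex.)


|string| = 1; first = '1'; last = '1'

No, "1" does not match 1*01*


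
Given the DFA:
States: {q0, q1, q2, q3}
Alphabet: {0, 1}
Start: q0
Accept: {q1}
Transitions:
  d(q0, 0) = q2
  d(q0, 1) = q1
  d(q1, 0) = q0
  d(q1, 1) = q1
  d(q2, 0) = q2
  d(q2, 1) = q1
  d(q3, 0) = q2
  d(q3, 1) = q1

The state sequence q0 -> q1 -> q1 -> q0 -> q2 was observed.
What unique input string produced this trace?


Trace back each transition to find the symbol:
  q0 --[1]--> q1
  q1 --[1]--> q1
  q1 --[0]--> q0
  q0 --[0]--> q2

"1100"


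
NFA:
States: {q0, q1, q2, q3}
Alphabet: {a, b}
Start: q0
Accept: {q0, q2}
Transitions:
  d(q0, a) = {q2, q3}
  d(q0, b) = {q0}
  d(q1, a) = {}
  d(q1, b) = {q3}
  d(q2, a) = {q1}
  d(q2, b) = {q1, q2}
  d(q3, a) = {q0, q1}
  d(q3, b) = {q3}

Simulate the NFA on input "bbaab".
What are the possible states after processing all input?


Start: {q0}
  --b--> {q0}
  --b--> {q0}
  --a--> {q2, q3}
  --a--> {q0, q1}
  --b--> {q0, q3}

{q0, q3}


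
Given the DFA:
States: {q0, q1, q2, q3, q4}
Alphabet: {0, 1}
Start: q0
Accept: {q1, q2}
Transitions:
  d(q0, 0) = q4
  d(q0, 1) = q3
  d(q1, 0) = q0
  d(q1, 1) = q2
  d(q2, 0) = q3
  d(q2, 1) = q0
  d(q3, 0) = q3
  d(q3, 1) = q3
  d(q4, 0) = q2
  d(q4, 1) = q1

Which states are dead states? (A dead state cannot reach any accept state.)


Forward reachability from each state:
  q0 -> reaches accept state q1 (live)
  q1 -> reaches accept state q1 (live)
  q2 -> reaches accept state q1 (live)
  q3 -> reaches {q3}, no accept state (dead)
  q4 -> reaches accept state q1 (live)

{q3}


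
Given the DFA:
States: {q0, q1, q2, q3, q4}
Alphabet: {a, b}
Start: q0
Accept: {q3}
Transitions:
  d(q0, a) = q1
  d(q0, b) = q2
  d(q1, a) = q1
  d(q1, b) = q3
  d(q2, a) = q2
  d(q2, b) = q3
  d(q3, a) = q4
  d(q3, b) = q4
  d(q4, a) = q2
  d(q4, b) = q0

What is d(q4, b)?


Looking up transition d(q4, b)

q0


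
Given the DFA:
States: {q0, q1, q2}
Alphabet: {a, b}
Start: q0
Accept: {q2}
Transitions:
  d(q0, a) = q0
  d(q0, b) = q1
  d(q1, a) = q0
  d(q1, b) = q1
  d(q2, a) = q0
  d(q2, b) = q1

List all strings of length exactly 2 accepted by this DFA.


All strings of length 2: 4 total
Accepted: 0

None


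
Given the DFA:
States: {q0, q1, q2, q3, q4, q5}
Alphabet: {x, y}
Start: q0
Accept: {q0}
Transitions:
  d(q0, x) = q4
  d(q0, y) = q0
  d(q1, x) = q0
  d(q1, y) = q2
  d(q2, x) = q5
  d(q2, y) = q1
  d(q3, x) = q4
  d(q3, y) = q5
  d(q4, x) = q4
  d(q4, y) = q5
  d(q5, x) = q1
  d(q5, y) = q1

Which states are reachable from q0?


BFS from q0:
  layer 0: {q0}
  layer 1: {q4}
  layer 2: {q5}
  layer 3: {q1}
  layer 4: {q2}

{q0, q1, q2, q4, q5}


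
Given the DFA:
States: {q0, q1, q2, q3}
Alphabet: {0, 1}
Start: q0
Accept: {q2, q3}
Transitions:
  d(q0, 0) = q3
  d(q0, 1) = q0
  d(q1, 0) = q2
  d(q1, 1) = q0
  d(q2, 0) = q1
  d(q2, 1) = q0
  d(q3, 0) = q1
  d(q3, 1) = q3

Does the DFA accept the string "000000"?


Trace: q0 -> q3 -> q1 -> q2 -> q1 -> q2 -> q1
Final state: q1
Accept states: {q2, q3}

No, rejected (final state q1 is not an accept state)


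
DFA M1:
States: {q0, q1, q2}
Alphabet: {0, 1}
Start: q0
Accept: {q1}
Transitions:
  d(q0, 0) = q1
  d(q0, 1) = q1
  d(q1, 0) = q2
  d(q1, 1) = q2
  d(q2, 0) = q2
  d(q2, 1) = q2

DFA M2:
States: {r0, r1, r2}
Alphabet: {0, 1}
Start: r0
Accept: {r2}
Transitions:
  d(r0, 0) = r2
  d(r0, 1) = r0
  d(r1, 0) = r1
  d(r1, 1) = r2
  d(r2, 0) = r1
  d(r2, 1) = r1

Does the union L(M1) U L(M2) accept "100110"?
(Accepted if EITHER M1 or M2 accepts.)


M1: final=q2 accepted=False
M2: final=r1 accepted=False

No, union rejects (neither accepts)


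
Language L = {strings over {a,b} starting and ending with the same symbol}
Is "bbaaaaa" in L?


first = 'b', last = 'a'

No, "bbaaaaa" is not in L


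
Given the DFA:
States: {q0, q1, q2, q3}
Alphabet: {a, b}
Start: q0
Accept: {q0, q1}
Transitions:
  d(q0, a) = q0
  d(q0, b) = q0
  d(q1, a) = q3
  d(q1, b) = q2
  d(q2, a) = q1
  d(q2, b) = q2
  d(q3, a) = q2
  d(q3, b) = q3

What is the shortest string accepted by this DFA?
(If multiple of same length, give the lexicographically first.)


BFS by string length (lex-first path to each state shown):
  len 0: q0<-""
Found accept state at length 0.

"" (empty string)


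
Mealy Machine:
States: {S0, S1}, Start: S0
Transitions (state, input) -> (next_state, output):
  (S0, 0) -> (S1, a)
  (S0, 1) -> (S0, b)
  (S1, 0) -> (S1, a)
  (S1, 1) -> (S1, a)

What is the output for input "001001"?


Step-by-step:
  (S0, 0) -> (S1, a)
  (S1, 0) -> (S1, a)
  (S1, 1) -> (S1, a)
  (S1, 0) -> (S1, a)
  (S1, 0) -> (S1, a)
  (S1, 1) -> (S1, a)

"aaaaaa"


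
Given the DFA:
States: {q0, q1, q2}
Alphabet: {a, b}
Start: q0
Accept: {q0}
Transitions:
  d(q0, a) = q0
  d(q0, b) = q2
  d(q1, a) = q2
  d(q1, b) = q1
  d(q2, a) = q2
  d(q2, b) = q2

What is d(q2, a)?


Looking up transition d(q2, a)

q2
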